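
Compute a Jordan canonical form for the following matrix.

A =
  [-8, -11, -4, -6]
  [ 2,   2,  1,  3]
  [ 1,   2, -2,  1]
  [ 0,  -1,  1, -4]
J_3(-3) ⊕ J_1(-3)

The characteristic polynomial is
  det(x·I − A) = x^4 + 12*x^3 + 54*x^2 + 108*x + 81 = (x + 3)^4

Eigenvalues and multiplicities (the geometric multiplicity of λ is n − rank(A − λI), which equals the number of Jordan blocks for λ):
  λ = -3: algebraic multiplicity = 4, geometric multiplicity = 2

Determining the block sizes for each eigenvalue:
  λ = -3: with am = 4 and gm = 2, the partition is not yet determined (e.g. several partitions of 4 into 2 parts exist). Let N = A − (-3)·I. Computing rank(N^1) = 2, rank(N^2) = 1, rank(N^3) = 0; the number of blocks of size ≥ j is rank(N^{j−1}) − rank(N^j), giving [2, 1, 1]. So we have 1 block(s) of size 3, 1 block(s) of size 1 → block sizes [3, 1]

Assembling the blocks gives a Jordan form
J =
  [-3,  1,  0,  0]
  [ 0, -3,  1,  0]
  [ 0,  0, -3,  0]
  [ 0,  0,  0, -3]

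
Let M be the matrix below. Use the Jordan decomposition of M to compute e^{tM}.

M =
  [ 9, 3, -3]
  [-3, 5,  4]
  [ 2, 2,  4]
e^{tM} =
  [-3*t^2*exp(6*t) + 3*t*exp(6*t) + exp(6*t), 3*t*exp(6*t), 9*t^2*exp(6*t)/2 - 3*t*exp(6*t)]
  [t^2*exp(6*t) - 3*t*exp(6*t), -t*exp(6*t) + exp(6*t), -3*t^2*exp(6*t)/2 + 4*t*exp(6*t)]
  [-2*t^2*exp(6*t) + 2*t*exp(6*t), 2*t*exp(6*t), 3*t^2*exp(6*t) - 2*t*exp(6*t) + exp(6*t)]

Strategy: write M = P · J · P⁻¹ where J is a Jordan canonical form, so e^{tM} = P · e^{tJ} · P⁻¹, and e^{tJ} can be computed block-by-block.

M has Jordan form
J =
  [6, 1, 0]
  [0, 6, 1]
  [0, 0, 6]
(up to reordering of blocks).

Per-block formulas:
  For a 3×3 Jordan block J_3(6): exp(t · J_3(6)) = e^(6t)·(I + t·N + (t^2/2)·N^2), where N is the 3×3 nilpotent shift.

After assembling e^{tJ} and conjugating by P, we get:

e^{tM} =
  [-3*t^2*exp(6*t) + 3*t*exp(6*t) + exp(6*t), 3*t*exp(6*t), 9*t^2*exp(6*t)/2 - 3*t*exp(6*t)]
  [t^2*exp(6*t) - 3*t*exp(6*t), -t*exp(6*t) + exp(6*t), -3*t^2*exp(6*t)/2 + 4*t*exp(6*t)]
  [-2*t^2*exp(6*t) + 2*t*exp(6*t), 2*t*exp(6*t), 3*t^2*exp(6*t) - 2*t*exp(6*t) + exp(6*t)]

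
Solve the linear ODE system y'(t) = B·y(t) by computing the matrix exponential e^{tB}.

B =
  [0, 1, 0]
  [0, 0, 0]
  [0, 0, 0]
e^{tB} =
  [1, t, 0]
  [0, 1, 0]
  [0, 0, 1]

Strategy: write B = P · J · P⁻¹ where J is a Jordan canonical form, so e^{tB} = P · e^{tJ} · P⁻¹, and e^{tJ} can be computed block-by-block.

B has Jordan form
J =
  [0, 1, 0]
  [0, 0, 0]
  [0, 0, 0]
(up to reordering of blocks).

Per-block formulas:
  For a 1×1 block at λ = 0: exp(t · [0]) = [e^(0t)].
  For a 2×2 Jordan block J_2(0): exp(t · J_2(0)) = e^(0t)·(I + t·N), where N is the 2×2 nilpotent shift.

After assembling e^{tJ} and conjugating by P, we get:

e^{tB} =
  [1, t, 0]
  [0, 1, 0]
  [0, 0, 1]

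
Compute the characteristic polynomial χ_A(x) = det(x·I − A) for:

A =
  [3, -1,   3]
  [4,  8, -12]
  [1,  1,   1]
x^3 - 12*x^2 + 48*x - 64

Expanding det(x·I − A) (e.g. by cofactor expansion or by noting that A is similar to its Jordan form J, which has the same characteristic polynomial as A) gives
  χ_A(x) = x^3 - 12*x^2 + 48*x - 64
which factors as (x - 4)^3. The eigenvalues (with algebraic multiplicities) are λ = 4 with multiplicity 3.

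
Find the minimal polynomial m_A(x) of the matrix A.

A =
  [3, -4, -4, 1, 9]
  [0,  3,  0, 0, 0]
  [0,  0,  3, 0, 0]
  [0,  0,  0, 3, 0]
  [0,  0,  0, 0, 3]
x^2 - 6*x + 9

The characteristic polynomial is χ_A(x) = (x - 3)^5, so the eigenvalues are known. The minimal polynomial is
  m_A(x) = Π_λ (x − λ)^{k_λ}
where k_λ is the size of the *largest* Jordan block for λ (equivalently, the smallest k with (A − λI)^k v = 0 for every generalised eigenvector v of λ).

  λ = 3: largest Jordan block has size 2, contributing (x − 3)^2

So m_A(x) = (x - 3)^2 = x^2 - 6*x + 9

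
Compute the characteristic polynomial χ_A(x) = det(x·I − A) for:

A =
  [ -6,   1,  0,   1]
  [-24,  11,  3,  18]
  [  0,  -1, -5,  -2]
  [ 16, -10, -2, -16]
x^4 + 16*x^3 + 96*x^2 + 256*x + 256

Expanding det(x·I − A) (e.g. by cofactor expansion or by noting that A is similar to its Jordan form J, which has the same characteristic polynomial as A) gives
  χ_A(x) = x^4 + 16*x^3 + 96*x^2 + 256*x + 256
which factors as (x + 4)^4. The eigenvalues (with algebraic multiplicities) are λ = -4 with multiplicity 4.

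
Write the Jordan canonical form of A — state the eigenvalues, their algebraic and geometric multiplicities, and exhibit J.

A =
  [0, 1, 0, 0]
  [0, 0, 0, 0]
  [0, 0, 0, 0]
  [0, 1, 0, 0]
J_2(0) ⊕ J_1(0) ⊕ J_1(0)

The characteristic polynomial is
  det(x·I − A) = x^4

Eigenvalues and multiplicities (the geometric multiplicity of λ is n − rank(A − λI), which equals the number of Jordan blocks for λ):
  λ = 0: algebraic multiplicity = 4, geometric multiplicity = 3

Determining the block sizes for each eigenvalue:
  λ = 0: 3 blocks summing to 4 forces exactly one block of size 2 and the rest size 1 → block sizes [2, 1, 1]

Assembling the blocks gives a Jordan form
J =
  [0, 1, 0, 0]
  [0, 0, 0, 0]
  [0, 0, 0, 0]
  [0, 0, 0, 0]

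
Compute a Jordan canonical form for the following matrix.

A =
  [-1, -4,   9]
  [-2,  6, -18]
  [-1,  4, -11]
J_2(-2) ⊕ J_1(-2)

The characteristic polynomial is
  det(x·I − A) = x^3 + 6*x^2 + 12*x + 8 = (x + 2)^3

Eigenvalues and multiplicities (the geometric multiplicity of λ is n − rank(A − λI), which equals the number of Jordan blocks for λ):
  λ = -2: algebraic multiplicity = 3, geometric multiplicity = 2

Determining the block sizes for each eigenvalue:
  λ = -2: 2 blocks summing to 3 forces exactly one block of size 2 and the rest size 1 → block sizes [2, 1]

Assembling the blocks gives a Jordan form
J =
  [-2,  1,  0]
  [ 0, -2,  0]
  [ 0,  0, -2]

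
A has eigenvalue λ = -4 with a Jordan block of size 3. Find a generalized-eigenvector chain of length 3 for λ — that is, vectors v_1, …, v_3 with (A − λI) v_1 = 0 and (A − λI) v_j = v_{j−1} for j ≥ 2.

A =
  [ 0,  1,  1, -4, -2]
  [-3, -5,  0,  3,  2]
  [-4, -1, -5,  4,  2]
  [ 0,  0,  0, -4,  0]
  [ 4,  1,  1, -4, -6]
A Jordan chain for λ = -4 of length 3:
v_1 = (1, -1, -1, 0, 1)ᵀ
v_2 = (4, -3, -4, 0, 4)ᵀ
v_3 = (1, 0, 0, 0, 0)ᵀ

Let N = A − (-4)·I. We want v_3 with N^3 v_3 = 0 but N^2 v_3 ≠ 0; then v_{j-1} := N · v_j for j = 3, …, 2.

Pick v_3 = (1, 0, 0, 0, 0)ᵀ.
Then v_2 = N · v_3 = (4, -3, -4, 0, 4)ᵀ.
Then v_1 = N · v_2 = (1, -1, -1, 0, 1)ᵀ.

Sanity check: (A − (-4)·I) v_1 = (0, 0, 0, 0, 0)ᵀ = 0. ✓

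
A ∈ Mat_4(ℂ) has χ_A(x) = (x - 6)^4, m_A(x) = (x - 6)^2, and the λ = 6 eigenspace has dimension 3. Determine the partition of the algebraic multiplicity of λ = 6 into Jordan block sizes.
Block sizes for λ = 6: [2, 1, 1]

Step 1 — from the characteristic polynomial, algebraic multiplicity of λ = 6 is 4. From dim ker(A − (6)·I) = 3, there are exactly 3 Jordan blocks for λ = 6.
Step 2 — from the minimal polynomial, the factor (x − 6)^2 tells us the largest block for λ = 6 has size 2.
Step 3 — with total size 4, 3 blocks, and largest block 2, the block sizes (in nonincreasing order) are [2, 1, 1].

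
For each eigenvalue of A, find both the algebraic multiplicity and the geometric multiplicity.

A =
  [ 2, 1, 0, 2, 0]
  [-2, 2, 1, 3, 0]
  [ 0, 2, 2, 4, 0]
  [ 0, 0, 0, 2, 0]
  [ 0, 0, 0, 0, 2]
λ = 2: alg = 5, geom = 3

Step 1 — factor the characteristic polynomial to read off the algebraic multiplicities:
  χ_A(x) = (x - 2)^5

Step 2 — compute geometric multiplicities via the rank-nullity identity g(λ) = n − rank(A − λI):
  rank(A − (2)·I) = 2, so dim ker(A − (2)·I) = n − 2 = 3

Summary:
  λ = 2: algebraic multiplicity = 5, geometric multiplicity = 3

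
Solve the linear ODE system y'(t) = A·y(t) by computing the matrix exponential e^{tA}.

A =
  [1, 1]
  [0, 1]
e^{tA} =
  [exp(t), t*exp(t)]
  [0, exp(t)]

Strategy: write A = P · J · P⁻¹ where J is a Jordan canonical form, so e^{tA} = P · e^{tJ} · P⁻¹, and e^{tJ} can be computed block-by-block.

A has Jordan form
J =
  [1, 1]
  [0, 1]
(up to reordering of blocks).

Per-block formulas:
  For a 2×2 Jordan block J_2(1): exp(t · J_2(1)) = e^(1t)·(I + t·N), where N is the 2×2 nilpotent shift.

After assembling e^{tJ} and conjugating by P, we get:

e^{tA} =
  [exp(t), t*exp(t)]
  [0, exp(t)]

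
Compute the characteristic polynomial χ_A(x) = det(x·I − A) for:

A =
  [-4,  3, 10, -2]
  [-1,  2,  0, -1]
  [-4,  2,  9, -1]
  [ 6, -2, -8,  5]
x^4 - 12*x^3 + 54*x^2 - 108*x + 81

Expanding det(x·I − A) (e.g. by cofactor expansion or by noting that A is similar to its Jordan form J, which has the same characteristic polynomial as A) gives
  χ_A(x) = x^4 - 12*x^3 + 54*x^2 - 108*x + 81
which factors as (x - 3)^4. The eigenvalues (with algebraic multiplicities) are λ = 3 with multiplicity 4.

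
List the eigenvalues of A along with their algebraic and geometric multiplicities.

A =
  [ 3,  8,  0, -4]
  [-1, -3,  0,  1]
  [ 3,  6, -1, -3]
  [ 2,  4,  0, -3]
λ = -1: alg = 4, geom = 3

Step 1 — factor the characteristic polynomial to read off the algebraic multiplicities:
  χ_A(x) = (x + 1)^4

Step 2 — compute geometric multiplicities via the rank-nullity identity g(λ) = n − rank(A − λI):
  rank(A − (-1)·I) = 1, so dim ker(A − (-1)·I) = n − 1 = 3

Summary:
  λ = -1: algebraic multiplicity = 4, geometric multiplicity = 3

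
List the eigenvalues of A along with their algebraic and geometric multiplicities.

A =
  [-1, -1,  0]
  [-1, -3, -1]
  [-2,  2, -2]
λ = -2: alg = 3, geom = 1

Step 1 — factor the characteristic polynomial to read off the algebraic multiplicities:
  χ_A(x) = (x + 2)^3

Step 2 — compute geometric multiplicities via the rank-nullity identity g(λ) = n − rank(A − λI):
  rank(A − (-2)·I) = 2, so dim ker(A − (-2)·I) = n − 2 = 1

Summary:
  λ = -2: algebraic multiplicity = 3, geometric multiplicity = 1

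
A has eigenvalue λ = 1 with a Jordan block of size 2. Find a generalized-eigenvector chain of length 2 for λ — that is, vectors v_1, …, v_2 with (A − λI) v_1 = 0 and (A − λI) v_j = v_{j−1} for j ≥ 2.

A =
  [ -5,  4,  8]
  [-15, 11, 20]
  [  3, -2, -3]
A Jordan chain for λ = 1 of length 2:
v_1 = (-6, -15, 3)ᵀ
v_2 = (1, 0, 0)ᵀ

Let N = A − (1)·I. We want v_2 with N^2 v_2 = 0 but N^1 v_2 ≠ 0; then v_{j-1} := N · v_j for j = 2, …, 2.

Pick v_2 = (1, 0, 0)ᵀ.
Then v_1 = N · v_2 = (-6, -15, 3)ᵀ.

Sanity check: (A − (1)·I) v_1 = (0, 0, 0)ᵀ = 0. ✓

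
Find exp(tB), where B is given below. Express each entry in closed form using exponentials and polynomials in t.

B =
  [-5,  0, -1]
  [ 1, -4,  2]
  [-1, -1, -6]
e^{tB} =
  [t^2*exp(-5*t)/2 + exp(-5*t), t^2*exp(-5*t)/2, t^2*exp(-5*t)/2 - t*exp(-5*t)]
  [-t^2*exp(-5*t)/2 + t*exp(-5*t), -t^2*exp(-5*t)/2 + t*exp(-5*t) + exp(-5*t), -t^2*exp(-5*t)/2 + 2*t*exp(-5*t)]
  [-t*exp(-5*t), -t*exp(-5*t), -t*exp(-5*t) + exp(-5*t)]

Strategy: write B = P · J · P⁻¹ where J is a Jordan canonical form, so e^{tB} = P · e^{tJ} · P⁻¹, and e^{tJ} can be computed block-by-block.

B has Jordan form
J =
  [-5,  1,  0]
  [ 0, -5,  1]
  [ 0,  0, -5]
(up to reordering of blocks).

Per-block formulas:
  For a 3×3 Jordan block J_3(-5): exp(t · J_3(-5)) = e^(-5t)·(I + t·N + (t^2/2)·N^2), where N is the 3×3 nilpotent shift.

After assembling e^{tJ} and conjugating by P, we get:

e^{tB} =
  [t^2*exp(-5*t)/2 + exp(-5*t), t^2*exp(-5*t)/2, t^2*exp(-5*t)/2 - t*exp(-5*t)]
  [-t^2*exp(-5*t)/2 + t*exp(-5*t), -t^2*exp(-5*t)/2 + t*exp(-5*t) + exp(-5*t), -t^2*exp(-5*t)/2 + 2*t*exp(-5*t)]
  [-t*exp(-5*t), -t*exp(-5*t), -t*exp(-5*t) + exp(-5*t)]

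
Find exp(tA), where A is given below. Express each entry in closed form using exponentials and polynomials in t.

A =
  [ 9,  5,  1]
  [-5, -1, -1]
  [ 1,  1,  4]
e^{tA} =
  [t^2*exp(4*t)/2 + 5*t*exp(4*t) + exp(4*t), t^2*exp(4*t)/2 + 5*t*exp(4*t), t*exp(4*t)]
  [-t^2*exp(4*t)/2 - 5*t*exp(4*t), -t^2*exp(4*t)/2 - 5*t*exp(4*t) + exp(4*t), -t*exp(4*t)]
  [t*exp(4*t), t*exp(4*t), exp(4*t)]

Strategy: write A = P · J · P⁻¹ where J is a Jordan canonical form, so e^{tA} = P · e^{tJ} · P⁻¹, and e^{tJ} can be computed block-by-block.

A has Jordan form
J =
  [4, 1, 0]
  [0, 4, 1]
  [0, 0, 4]
(up to reordering of blocks).

Per-block formulas:
  For a 3×3 Jordan block J_3(4): exp(t · J_3(4)) = e^(4t)·(I + t·N + (t^2/2)·N^2), where N is the 3×3 nilpotent shift.

After assembling e^{tJ} and conjugating by P, we get:

e^{tA} =
  [t^2*exp(4*t)/2 + 5*t*exp(4*t) + exp(4*t), t^2*exp(4*t)/2 + 5*t*exp(4*t), t*exp(4*t)]
  [-t^2*exp(4*t)/2 - 5*t*exp(4*t), -t^2*exp(4*t)/2 - 5*t*exp(4*t) + exp(4*t), -t*exp(4*t)]
  [t*exp(4*t), t*exp(4*t), exp(4*t)]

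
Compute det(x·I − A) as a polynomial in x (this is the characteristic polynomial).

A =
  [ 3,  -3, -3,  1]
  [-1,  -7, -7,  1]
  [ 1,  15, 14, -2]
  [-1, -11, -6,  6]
x^4 - 16*x^3 + 88*x^2 - 192*x + 144

Expanding det(x·I − A) (e.g. by cofactor expansion or by noting that A is similar to its Jordan form J, which has the same characteristic polynomial as A) gives
  χ_A(x) = x^4 - 16*x^3 + 88*x^2 - 192*x + 144
which factors as (x - 6)^2*(x - 2)^2. The eigenvalues (with algebraic multiplicities) are λ = 2 with multiplicity 2, λ = 6 with multiplicity 2.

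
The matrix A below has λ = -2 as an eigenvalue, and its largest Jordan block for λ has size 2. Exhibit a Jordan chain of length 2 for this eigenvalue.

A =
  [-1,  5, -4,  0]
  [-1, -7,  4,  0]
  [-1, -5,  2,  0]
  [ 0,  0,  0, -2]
A Jordan chain for λ = -2 of length 2:
v_1 = (1, -1, -1, 0)ᵀ
v_2 = (1, 0, 0, 0)ᵀ

Let N = A − (-2)·I. We want v_2 with N^2 v_2 = 0 but N^1 v_2 ≠ 0; then v_{j-1} := N · v_j for j = 2, …, 2.

Pick v_2 = (1, 0, 0, 0)ᵀ.
Then v_1 = N · v_2 = (1, -1, -1, 0)ᵀ.

Sanity check: (A − (-2)·I) v_1 = (0, 0, 0, 0)ᵀ = 0. ✓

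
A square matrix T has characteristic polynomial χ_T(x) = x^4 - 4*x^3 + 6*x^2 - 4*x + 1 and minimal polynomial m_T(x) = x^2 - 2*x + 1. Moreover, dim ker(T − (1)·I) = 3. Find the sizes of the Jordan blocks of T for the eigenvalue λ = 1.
Block sizes for λ = 1: [2, 1, 1]

Step 1 — from the characteristic polynomial, algebraic multiplicity of λ = 1 is 4. From dim ker(T − (1)·I) = 3, there are exactly 3 Jordan blocks for λ = 1.
Step 2 — from the minimal polynomial, the factor (x − 1)^2 tells us the largest block for λ = 1 has size 2.
Step 3 — with total size 4, 3 blocks, and largest block 2, the block sizes (in nonincreasing order) are [2, 1, 1].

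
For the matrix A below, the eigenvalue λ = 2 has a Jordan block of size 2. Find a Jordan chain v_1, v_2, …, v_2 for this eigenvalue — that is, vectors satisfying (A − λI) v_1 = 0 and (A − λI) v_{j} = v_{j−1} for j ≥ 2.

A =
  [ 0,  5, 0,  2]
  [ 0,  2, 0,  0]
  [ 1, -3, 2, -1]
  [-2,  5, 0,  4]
A Jordan chain for λ = 2 of length 2:
v_1 = (-2, 0, 1, -2)ᵀ
v_2 = (1, 0, 0, 0)ᵀ

Let N = A − (2)·I. We want v_2 with N^2 v_2 = 0 but N^1 v_2 ≠ 0; then v_{j-1} := N · v_j for j = 2, …, 2.

Pick v_2 = (1, 0, 0, 0)ᵀ.
Then v_1 = N · v_2 = (-2, 0, 1, -2)ᵀ.

Sanity check: (A − (2)·I) v_1 = (0, 0, 0, 0)ᵀ = 0. ✓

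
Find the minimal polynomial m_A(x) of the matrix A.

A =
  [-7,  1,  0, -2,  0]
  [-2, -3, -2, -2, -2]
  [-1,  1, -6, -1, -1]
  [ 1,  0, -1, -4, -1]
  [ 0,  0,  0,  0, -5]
x^2 + 10*x + 25

The characteristic polynomial is χ_A(x) = (x + 5)^5, so the eigenvalues are known. The minimal polynomial is
  m_A(x) = Π_λ (x − λ)^{k_λ}
where k_λ is the size of the *largest* Jordan block for λ (equivalently, the smallest k with (A − λI)^k v = 0 for every generalised eigenvector v of λ).

  λ = -5: largest Jordan block has size 2, contributing (x + 5)^2

So m_A(x) = (x + 5)^2 = x^2 + 10*x + 25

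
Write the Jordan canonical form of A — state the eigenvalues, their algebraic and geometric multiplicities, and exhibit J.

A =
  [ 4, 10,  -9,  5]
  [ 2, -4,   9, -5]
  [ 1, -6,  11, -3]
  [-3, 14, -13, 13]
J_3(6) ⊕ J_1(6)

The characteristic polynomial is
  det(x·I − A) = x^4 - 24*x^3 + 216*x^2 - 864*x + 1296 = (x - 6)^4

Eigenvalues and multiplicities (the geometric multiplicity of λ is n − rank(A − λI), which equals the number of Jordan blocks for λ):
  λ = 6: algebraic multiplicity = 4, geometric multiplicity = 2

Determining the block sizes for each eigenvalue:
  λ = 6: with am = 4 and gm = 2, the partition is not yet determined (e.g. several partitions of 4 into 2 parts exist). Let N = A − (6)·I. Computing rank(N^1) = 2, rank(N^2) = 1, rank(N^3) = 0; the number of blocks of size ≥ j is rank(N^{j−1}) − rank(N^j), giving [2, 1, 1]. So we have 1 block(s) of size 3, 1 block(s) of size 1 → block sizes [3, 1]

Assembling the blocks gives a Jordan form
J =
  [6, 1, 0, 0]
  [0, 6, 1, 0]
  [0, 0, 6, 0]
  [0, 0, 0, 6]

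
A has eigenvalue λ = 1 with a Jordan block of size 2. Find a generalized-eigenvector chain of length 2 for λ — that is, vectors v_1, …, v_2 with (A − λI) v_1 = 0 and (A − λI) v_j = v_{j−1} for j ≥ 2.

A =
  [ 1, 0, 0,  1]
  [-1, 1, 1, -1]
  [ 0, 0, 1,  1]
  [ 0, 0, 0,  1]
A Jordan chain for λ = 1 of length 2:
v_1 = (0, -1, 0, 0)ᵀ
v_2 = (1, 0, 0, 0)ᵀ

Let N = A − (1)·I. We want v_2 with N^2 v_2 = 0 but N^1 v_2 ≠ 0; then v_{j-1} := N · v_j for j = 2, …, 2.

Pick v_2 = (1, 0, 0, 0)ᵀ.
Then v_1 = N · v_2 = (0, -1, 0, 0)ᵀ.

Sanity check: (A − (1)·I) v_1 = (0, 0, 0, 0)ᵀ = 0. ✓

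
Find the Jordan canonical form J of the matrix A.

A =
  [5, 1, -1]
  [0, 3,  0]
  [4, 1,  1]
J_3(3)

The characteristic polynomial is
  det(x·I − A) = x^3 - 9*x^2 + 27*x - 27 = (x - 3)^3

Eigenvalues and multiplicities (the geometric multiplicity of λ is n − rank(A − λI), which equals the number of Jordan blocks for λ):
  λ = 3: algebraic multiplicity = 3, geometric multiplicity = 1

Determining the block sizes for each eigenvalue:
  λ = 3: one block (gm = 1), so the single block has size am = 3 → block sizes [3]

Assembling the blocks gives a Jordan form
J =
  [3, 1, 0]
  [0, 3, 1]
  [0, 0, 3]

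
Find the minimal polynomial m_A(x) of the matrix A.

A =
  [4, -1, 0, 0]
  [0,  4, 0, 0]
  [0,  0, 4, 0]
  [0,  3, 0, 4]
x^2 - 8*x + 16

The characteristic polynomial is χ_A(x) = (x - 4)^4, so the eigenvalues are known. The minimal polynomial is
  m_A(x) = Π_λ (x − λ)^{k_λ}
where k_λ is the size of the *largest* Jordan block for λ (equivalently, the smallest k with (A − λI)^k v = 0 for every generalised eigenvector v of λ).

  λ = 4: largest Jordan block has size 2, contributing (x − 4)^2

So m_A(x) = (x - 4)^2 = x^2 - 8*x + 16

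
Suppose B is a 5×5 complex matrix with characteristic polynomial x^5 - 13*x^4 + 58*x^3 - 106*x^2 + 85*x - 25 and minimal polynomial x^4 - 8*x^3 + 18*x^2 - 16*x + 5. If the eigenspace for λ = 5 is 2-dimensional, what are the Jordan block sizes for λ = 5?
Block sizes for λ = 5: [1, 1]

Step 1 — from the characteristic polynomial, algebraic multiplicity of λ = 5 is 2. From dim ker(B − (5)·I) = 2, there are exactly 2 Jordan blocks for λ = 5.
Step 2 — from the minimal polynomial, the factor (x − 5) tells us the largest block for λ = 5 has size 1.
Step 3 — with total size 2, 2 blocks, and largest block 1, the block sizes (in nonincreasing order) are [1, 1].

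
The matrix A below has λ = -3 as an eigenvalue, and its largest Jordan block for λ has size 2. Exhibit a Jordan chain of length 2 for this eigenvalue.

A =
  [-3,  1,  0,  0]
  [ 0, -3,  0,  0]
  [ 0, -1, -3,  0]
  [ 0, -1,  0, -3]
A Jordan chain for λ = -3 of length 2:
v_1 = (1, 0, -1, -1)ᵀ
v_2 = (0, 1, 0, 0)ᵀ

Let N = A − (-3)·I. We want v_2 with N^2 v_2 = 0 but N^1 v_2 ≠ 0; then v_{j-1} := N · v_j for j = 2, …, 2.

Pick v_2 = (0, 1, 0, 0)ᵀ.
Then v_1 = N · v_2 = (1, 0, -1, -1)ᵀ.

Sanity check: (A − (-3)·I) v_1 = (0, 0, 0, 0)ᵀ = 0. ✓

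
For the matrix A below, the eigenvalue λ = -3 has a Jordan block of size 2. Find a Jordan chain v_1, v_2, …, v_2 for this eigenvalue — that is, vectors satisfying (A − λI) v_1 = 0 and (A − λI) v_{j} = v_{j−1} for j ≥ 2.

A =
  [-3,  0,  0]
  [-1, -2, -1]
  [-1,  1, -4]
A Jordan chain for λ = -3 of length 2:
v_1 = (0, -1, -1)ᵀ
v_2 = (1, 0, 0)ᵀ

Let N = A − (-3)·I. We want v_2 with N^2 v_2 = 0 but N^1 v_2 ≠ 0; then v_{j-1} := N · v_j for j = 2, …, 2.

Pick v_2 = (1, 0, 0)ᵀ.
Then v_1 = N · v_2 = (0, -1, -1)ᵀ.

Sanity check: (A − (-3)·I) v_1 = (0, 0, 0)ᵀ = 0. ✓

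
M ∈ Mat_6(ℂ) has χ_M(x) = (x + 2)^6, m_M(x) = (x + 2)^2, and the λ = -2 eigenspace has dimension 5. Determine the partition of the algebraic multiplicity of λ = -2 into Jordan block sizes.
Block sizes for λ = -2: [2, 1, 1, 1, 1]

Step 1 — from the characteristic polynomial, algebraic multiplicity of λ = -2 is 6. From dim ker(M − (-2)·I) = 5, there are exactly 5 Jordan blocks for λ = -2.
Step 2 — from the minimal polynomial, the factor (x + 2)^2 tells us the largest block for λ = -2 has size 2.
Step 3 — with total size 6, 5 blocks, and largest block 2, the block sizes (in nonincreasing order) are [2, 1, 1, 1, 1].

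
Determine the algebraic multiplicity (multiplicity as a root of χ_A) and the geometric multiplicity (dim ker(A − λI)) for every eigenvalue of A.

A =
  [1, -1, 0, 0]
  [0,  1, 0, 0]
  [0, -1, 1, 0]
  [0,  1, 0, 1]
λ = 1: alg = 4, geom = 3

Step 1 — factor the characteristic polynomial to read off the algebraic multiplicities:
  χ_A(x) = (x - 1)^4

Step 2 — compute geometric multiplicities via the rank-nullity identity g(λ) = n − rank(A − λI):
  rank(A − (1)·I) = 1, so dim ker(A − (1)·I) = n − 1 = 3

Summary:
  λ = 1: algebraic multiplicity = 4, geometric multiplicity = 3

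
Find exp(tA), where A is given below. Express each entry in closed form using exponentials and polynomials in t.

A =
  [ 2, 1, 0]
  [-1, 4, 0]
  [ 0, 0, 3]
e^{tA} =
  [-t*exp(3*t) + exp(3*t), t*exp(3*t), 0]
  [-t*exp(3*t), t*exp(3*t) + exp(3*t), 0]
  [0, 0, exp(3*t)]

Strategy: write A = P · J · P⁻¹ where J is a Jordan canonical form, so e^{tA} = P · e^{tJ} · P⁻¹, and e^{tJ} can be computed block-by-block.

A has Jordan form
J =
  [3, 1, 0]
  [0, 3, 0]
  [0, 0, 3]
(up to reordering of blocks).

Per-block formulas:
  For a 1×1 block at λ = 3: exp(t · [3]) = [e^(3t)].
  For a 2×2 Jordan block J_2(3): exp(t · J_2(3)) = e^(3t)·(I + t·N), where N is the 2×2 nilpotent shift.

After assembling e^{tJ} and conjugating by P, we get:

e^{tA} =
  [-t*exp(3*t) + exp(3*t), t*exp(3*t), 0]
  [-t*exp(3*t), t*exp(3*t) + exp(3*t), 0]
  [0, 0, exp(3*t)]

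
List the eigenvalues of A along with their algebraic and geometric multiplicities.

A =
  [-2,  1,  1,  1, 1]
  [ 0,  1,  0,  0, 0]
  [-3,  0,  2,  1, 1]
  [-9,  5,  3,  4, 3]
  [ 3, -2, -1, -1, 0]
λ = 1: alg = 5, geom = 3

Step 1 — factor the characteristic polynomial to read off the algebraic multiplicities:
  χ_A(x) = (x - 1)^5

Step 2 — compute geometric multiplicities via the rank-nullity identity g(λ) = n − rank(A − λI):
  rank(A − (1)·I) = 2, so dim ker(A − (1)·I) = n − 2 = 3

Summary:
  λ = 1: algebraic multiplicity = 5, geometric multiplicity = 3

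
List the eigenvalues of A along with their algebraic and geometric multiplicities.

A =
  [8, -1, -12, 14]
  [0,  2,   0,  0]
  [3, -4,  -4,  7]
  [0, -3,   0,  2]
λ = 2: alg = 4, geom = 2

Step 1 — factor the characteristic polynomial to read off the algebraic multiplicities:
  χ_A(x) = (x - 2)^4

Step 2 — compute geometric multiplicities via the rank-nullity identity g(λ) = n − rank(A − λI):
  rank(A − (2)·I) = 2, so dim ker(A − (2)·I) = n − 2 = 2

Summary:
  λ = 2: algebraic multiplicity = 4, geometric multiplicity = 2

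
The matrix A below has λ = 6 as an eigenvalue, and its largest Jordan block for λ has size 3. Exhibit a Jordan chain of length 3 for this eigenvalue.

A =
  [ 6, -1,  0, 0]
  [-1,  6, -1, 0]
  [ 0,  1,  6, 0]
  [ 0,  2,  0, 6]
A Jordan chain for λ = 6 of length 3:
v_1 = (1, 0, -1, -2)ᵀ
v_2 = (0, -1, 0, 0)ᵀ
v_3 = (1, 0, 0, 0)ᵀ

Let N = A − (6)·I. We want v_3 with N^3 v_3 = 0 but N^2 v_3 ≠ 0; then v_{j-1} := N · v_j for j = 3, …, 2.

Pick v_3 = (1, 0, 0, 0)ᵀ.
Then v_2 = N · v_3 = (0, -1, 0, 0)ᵀ.
Then v_1 = N · v_2 = (1, 0, -1, -2)ᵀ.

Sanity check: (A − (6)·I) v_1 = (0, 0, 0, 0)ᵀ = 0. ✓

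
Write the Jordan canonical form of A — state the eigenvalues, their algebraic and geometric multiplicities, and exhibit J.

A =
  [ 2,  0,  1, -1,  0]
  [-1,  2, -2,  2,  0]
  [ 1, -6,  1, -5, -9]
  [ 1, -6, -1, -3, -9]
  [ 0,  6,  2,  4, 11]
J_3(2) ⊕ J_1(2) ⊕ J_1(5)

The characteristic polynomial is
  det(x·I − A) = x^5 - 13*x^4 + 64*x^3 - 152*x^2 + 176*x - 80 = (x - 5)*(x - 2)^4

Eigenvalues and multiplicities (the geometric multiplicity of λ is n − rank(A − λI), which equals the number of Jordan blocks for λ):
  λ = 2: algebraic multiplicity = 4, geometric multiplicity = 2
  λ = 5: algebraic multiplicity = 1, geometric multiplicity = 1

Determining the block sizes for each eigenvalue:
  λ = 2: with am = 4 and gm = 2, the partition is not yet determined (e.g. several partitions of 4 into 2 parts exist). Let N = A − (2)·I. Computing rank(N^1) = 3, rank(N^2) = 2, rank(N^3) = 1; the number of blocks of size ≥ j is rank(N^{j−1}) − rank(N^j), giving [2, 1, 1]. So we have 1 block(s) of size 3, 1 block(s) of size 1 → block sizes [3, 1]
  λ = 5: one block (gm = 1), so the single block has size am = 1 → block sizes [1]

Assembling the blocks gives a Jordan form
J =
  [2, 1, 0, 0, 0]
  [0, 2, 1, 0, 0]
  [0, 0, 2, 0, 0]
  [0, 0, 0, 2, 0]
  [0, 0, 0, 0, 5]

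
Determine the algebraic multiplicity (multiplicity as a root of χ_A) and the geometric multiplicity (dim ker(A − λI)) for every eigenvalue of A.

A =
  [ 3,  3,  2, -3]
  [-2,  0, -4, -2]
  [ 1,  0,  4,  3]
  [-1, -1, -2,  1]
λ = 2: alg = 4, geom = 2

Step 1 — factor the characteristic polynomial to read off the algebraic multiplicities:
  χ_A(x) = (x - 2)^4

Step 2 — compute geometric multiplicities via the rank-nullity identity g(λ) = n − rank(A − λI):
  rank(A − (2)·I) = 2, so dim ker(A − (2)·I) = n − 2 = 2

Summary:
  λ = 2: algebraic multiplicity = 4, geometric multiplicity = 2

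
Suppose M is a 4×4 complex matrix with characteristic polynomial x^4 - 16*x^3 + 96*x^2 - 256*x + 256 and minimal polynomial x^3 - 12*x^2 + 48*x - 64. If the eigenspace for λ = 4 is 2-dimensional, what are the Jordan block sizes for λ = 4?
Block sizes for λ = 4: [3, 1]

Step 1 — from the characteristic polynomial, algebraic multiplicity of λ = 4 is 4. From dim ker(M − (4)·I) = 2, there are exactly 2 Jordan blocks for λ = 4.
Step 2 — from the minimal polynomial, the factor (x − 4)^3 tells us the largest block for λ = 4 has size 3.
Step 3 — with total size 4, 2 blocks, and largest block 3, the block sizes (in nonincreasing order) are [3, 1].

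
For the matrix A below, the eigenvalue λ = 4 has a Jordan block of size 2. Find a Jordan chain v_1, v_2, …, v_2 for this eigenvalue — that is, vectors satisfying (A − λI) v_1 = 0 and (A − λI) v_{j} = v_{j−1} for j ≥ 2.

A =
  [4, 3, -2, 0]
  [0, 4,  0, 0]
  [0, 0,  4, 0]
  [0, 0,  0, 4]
A Jordan chain for λ = 4 of length 2:
v_1 = (3, 0, 0, 0)ᵀ
v_2 = (0, 1, 0, 0)ᵀ

Let N = A − (4)·I. We want v_2 with N^2 v_2 = 0 but N^1 v_2 ≠ 0; then v_{j-1} := N · v_j for j = 2, …, 2.

Pick v_2 = (0, 1, 0, 0)ᵀ.
Then v_1 = N · v_2 = (3, 0, 0, 0)ᵀ.

Sanity check: (A − (4)·I) v_1 = (0, 0, 0, 0)ᵀ = 0. ✓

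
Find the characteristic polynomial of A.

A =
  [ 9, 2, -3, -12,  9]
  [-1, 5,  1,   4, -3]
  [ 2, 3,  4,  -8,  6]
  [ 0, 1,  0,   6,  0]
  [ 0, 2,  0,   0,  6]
x^5 - 30*x^4 + 360*x^3 - 2160*x^2 + 6480*x - 7776

Expanding det(x·I − A) (e.g. by cofactor expansion or by noting that A is similar to its Jordan form J, which has the same characteristic polynomial as A) gives
  χ_A(x) = x^5 - 30*x^4 + 360*x^3 - 2160*x^2 + 6480*x - 7776
which factors as (x - 6)^5. The eigenvalues (with algebraic multiplicities) are λ = 6 with multiplicity 5.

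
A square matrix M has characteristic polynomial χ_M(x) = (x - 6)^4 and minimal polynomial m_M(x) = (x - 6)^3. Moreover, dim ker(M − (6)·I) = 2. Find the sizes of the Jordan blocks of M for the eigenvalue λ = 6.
Block sizes for λ = 6: [3, 1]

Step 1 — from the characteristic polynomial, algebraic multiplicity of λ = 6 is 4. From dim ker(M − (6)·I) = 2, there are exactly 2 Jordan blocks for λ = 6.
Step 2 — from the minimal polynomial, the factor (x − 6)^3 tells us the largest block for λ = 6 has size 3.
Step 3 — with total size 4, 2 blocks, and largest block 3, the block sizes (in nonincreasing order) are [3, 1].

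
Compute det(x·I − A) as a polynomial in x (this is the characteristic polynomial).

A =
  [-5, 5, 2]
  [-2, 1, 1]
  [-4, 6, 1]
x^3 + 3*x^2 + 3*x + 1

Expanding det(x·I − A) (e.g. by cofactor expansion or by noting that A is similar to its Jordan form J, which has the same characteristic polynomial as A) gives
  χ_A(x) = x^3 + 3*x^2 + 3*x + 1
which factors as (x + 1)^3. The eigenvalues (with algebraic multiplicities) are λ = -1 with multiplicity 3.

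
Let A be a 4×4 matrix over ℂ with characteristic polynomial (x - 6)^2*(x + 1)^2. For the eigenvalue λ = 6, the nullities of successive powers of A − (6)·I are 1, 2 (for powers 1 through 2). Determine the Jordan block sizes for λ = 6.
Block sizes for λ = 6: [2]

From the dimensions of kernels of powers, the number of Jordan blocks of size at least j is d_j − d_{j−1} where d_j = dim ker(N^j) (with d_0 = 0). Computing the differences gives [1, 1].
The number of blocks of size exactly k is (#blocks of size ≥ k) − (#blocks of size ≥ k + 1), so the partition is: 1 block(s) of size 2.
In nonincreasing order the block sizes are [2].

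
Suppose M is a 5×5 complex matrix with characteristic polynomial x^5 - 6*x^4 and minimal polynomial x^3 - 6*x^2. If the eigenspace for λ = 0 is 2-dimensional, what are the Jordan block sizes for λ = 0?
Block sizes for λ = 0: [2, 2]

Step 1 — from the characteristic polynomial, algebraic multiplicity of λ = 0 is 4. From dim ker(M − (0)·I) = 2, there are exactly 2 Jordan blocks for λ = 0.
Step 2 — from the minimal polynomial, the factor (x − 0)^2 tells us the largest block for λ = 0 has size 2.
Step 3 — with total size 4, 2 blocks, and largest block 2, the block sizes (in nonincreasing order) are [2, 2].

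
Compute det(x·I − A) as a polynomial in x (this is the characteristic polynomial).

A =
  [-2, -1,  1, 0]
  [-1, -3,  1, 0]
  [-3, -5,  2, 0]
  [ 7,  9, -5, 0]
x^4 + 3*x^3 + 3*x^2 + x

Expanding det(x·I − A) (e.g. by cofactor expansion or by noting that A is similar to its Jordan form J, which has the same characteristic polynomial as A) gives
  χ_A(x) = x^4 + 3*x^3 + 3*x^2 + x
which factors as x*(x + 1)^3. The eigenvalues (with algebraic multiplicities) are λ = -1 with multiplicity 3, λ = 0 with multiplicity 1.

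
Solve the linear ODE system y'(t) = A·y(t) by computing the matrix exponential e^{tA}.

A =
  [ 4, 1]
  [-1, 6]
e^{tA} =
  [-t*exp(5*t) + exp(5*t), t*exp(5*t)]
  [-t*exp(5*t), t*exp(5*t) + exp(5*t)]

Strategy: write A = P · J · P⁻¹ where J is a Jordan canonical form, so e^{tA} = P · e^{tJ} · P⁻¹, and e^{tJ} can be computed block-by-block.

A has Jordan form
J =
  [5, 1]
  [0, 5]
(up to reordering of blocks).

Per-block formulas:
  For a 2×2 Jordan block J_2(5): exp(t · J_2(5)) = e^(5t)·(I + t·N), where N is the 2×2 nilpotent shift.

After assembling e^{tJ} and conjugating by P, we get:

e^{tA} =
  [-t*exp(5*t) + exp(5*t), t*exp(5*t)]
  [-t*exp(5*t), t*exp(5*t) + exp(5*t)]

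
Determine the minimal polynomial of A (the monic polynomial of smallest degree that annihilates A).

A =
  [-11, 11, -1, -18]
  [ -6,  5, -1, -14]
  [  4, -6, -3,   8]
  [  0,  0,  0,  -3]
x^3 + 9*x^2 + 27*x + 27

The characteristic polynomial is χ_A(x) = (x + 3)^4, so the eigenvalues are known. The minimal polynomial is
  m_A(x) = Π_λ (x − λ)^{k_λ}
where k_λ is the size of the *largest* Jordan block for λ (equivalently, the smallest k with (A − λI)^k v = 0 for every generalised eigenvector v of λ).

  λ = -3: largest Jordan block has size 3, contributing (x + 3)^3

So m_A(x) = (x + 3)^3 = x^3 + 9*x^2 + 27*x + 27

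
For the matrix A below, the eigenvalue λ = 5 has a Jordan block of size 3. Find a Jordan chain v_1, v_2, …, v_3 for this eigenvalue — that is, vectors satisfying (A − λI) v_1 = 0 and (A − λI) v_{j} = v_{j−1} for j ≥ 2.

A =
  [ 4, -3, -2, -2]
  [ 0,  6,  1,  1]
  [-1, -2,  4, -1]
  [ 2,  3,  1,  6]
A Jordan chain for λ = 5 of length 3:
v_1 = (-1, 1, 0, -1)ᵀ
v_2 = (-1, 0, -1, 2)ᵀ
v_3 = (1, 0, 0, 0)ᵀ

Let N = A − (5)·I. We want v_3 with N^3 v_3 = 0 but N^2 v_3 ≠ 0; then v_{j-1} := N · v_j for j = 3, …, 2.

Pick v_3 = (1, 0, 0, 0)ᵀ.
Then v_2 = N · v_3 = (-1, 0, -1, 2)ᵀ.
Then v_1 = N · v_2 = (-1, 1, 0, -1)ᵀ.

Sanity check: (A − (5)·I) v_1 = (0, 0, 0, 0)ᵀ = 0. ✓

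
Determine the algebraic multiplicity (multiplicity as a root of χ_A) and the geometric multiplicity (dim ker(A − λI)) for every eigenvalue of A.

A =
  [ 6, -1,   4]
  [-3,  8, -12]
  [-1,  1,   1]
λ = 5: alg = 3, geom = 2

Step 1 — factor the characteristic polynomial to read off the algebraic multiplicities:
  χ_A(x) = (x - 5)^3

Step 2 — compute geometric multiplicities via the rank-nullity identity g(λ) = n − rank(A − λI):
  rank(A − (5)·I) = 1, so dim ker(A − (5)·I) = n − 1 = 2

Summary:
  λ = 5: algebraic multiplicity = 3, geometric multiplicity = 2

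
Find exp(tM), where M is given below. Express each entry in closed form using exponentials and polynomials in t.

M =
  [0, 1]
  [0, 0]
e^{tM} =
  [1, t]
  [0, 1]

Strategy: write M = P · J · P⁻¹ where J is a Jordan canonical form, so e^{tM} = P · e^{tJ} · P⁻¹, and e^{tJ} can be computed block-by-block.

M has Jordan form
J =
  [0, 1]
  [0, 0]
(up to reordering of blocks).

Per-block formulas:
  For a 2×2 Jordan block J_2(0): exp(t · J_2(0)) = e^(0t)·(I + t·N), where N is the 2×2 nilpotent shift.

After assembling e^{tJ} and conjugating by P, we get:

e^{tM} =
  [1, t]
  [0, 1]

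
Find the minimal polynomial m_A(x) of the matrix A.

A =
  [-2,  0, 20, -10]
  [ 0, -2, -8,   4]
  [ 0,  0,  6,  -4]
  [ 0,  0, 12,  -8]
x^2 + 2*x

The characteristic polynomial is χ_A(x) = x*(x + 2)^3, so the eigenvalues are known. The minimal polynomial is
  m_A(x) = Π_λ (x − λ)^{k_λ}
where k_λ is the size of the *largest* Jordan block for λ (equivalently, the smallest k with (A − λI)^k v = 0 for every generalised eigenvector v of λ).

  λ = -2: largest Jordan block has size 1, contributing (x + 2)
  λ = 0: largest Jordan block has size 1, contributing (x − 0)

So m_A(x) = x*(x + 2) = x^2 + 2*x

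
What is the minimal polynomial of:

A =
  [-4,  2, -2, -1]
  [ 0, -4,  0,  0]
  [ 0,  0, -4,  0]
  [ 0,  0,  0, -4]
x^2 + 8*x + 16

The characteristic polynomial is χ_A(x) = (x + 4)^4, so the eigenvalues are known. The minimal polynomial is
  m_A(x) = Π_λ (x − λ)^{k_λ}
where k_λ is the size of the *largest* Jordan block for λ (equivalently, the smallest k with (A − λI)^k v = 0 for every generalised eigenvector v of λ).

  λ = -4: largest Jordan block has size 2, contributing (x + 4)^2

So m_A(x) = (x + 4)^2 = x^2 + 8*x + 16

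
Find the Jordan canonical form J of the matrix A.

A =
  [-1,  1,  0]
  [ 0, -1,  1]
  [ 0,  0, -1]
J_3(-1)

The characteristic polynomial is
  det(x·I − A) = x^3 + 3*x^2 + 3*x + 1 = (x + 1)^3

Eigenvalues and multiplicities (the geometric multiplicity of λ is n − rank(A − λI), which equals the number of Jordan blocks for λ):
  λ = -1: algebraic multiplicity = 3, geometric multiplicity = 1

Determining the block sizes for each eigenvalue:
  λ = -1: one block (gm = 1), so the single block has size am = 3 → block sizes [3]

Assembling the blocks gives a Jordan form
J =
  [-1,  1,  0]
  [ 0, -1,  1]
  [ 0,  0, -1]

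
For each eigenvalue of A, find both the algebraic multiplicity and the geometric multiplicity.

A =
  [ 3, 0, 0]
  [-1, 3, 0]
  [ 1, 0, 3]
λ = 3: alg = 3, geom = 2

Step 1 — factor the characteristic polynomial to read off the algebraic multiplicities:
  χ_A(x) = (x - 3)^3

Step 2 — compute geometric multiplicities via the rank-nullity identity g(λ) = n − rank(A − λI):
  rank(A − (3)·I) = 1, so dim ker(A − (3)·I) = n − 1 = 2

Summary:
  λ = 3: algebraic multiplicity = 3, geometric multiplicity = 2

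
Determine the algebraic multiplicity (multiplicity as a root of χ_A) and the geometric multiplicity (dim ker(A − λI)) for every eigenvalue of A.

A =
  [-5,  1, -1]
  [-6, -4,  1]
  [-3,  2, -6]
λ = -5: alg = 3, geom = 1

Step 1 — factor the characteristic polynomial to read off the algebraic multiplicities:
  χ_A(x) = (x + 5)^3

Step 2 — compute geometric multiplicities via the rank-nullity identity g(λ) = n − rank(A − λI):
  rank(A − (-5)·I) = 2, so dim ker(A − (-5)·I) = n − 2 = 1

Summary:
  λ = -5: algebraic multiplicity = 3, geometric multiplicity = 1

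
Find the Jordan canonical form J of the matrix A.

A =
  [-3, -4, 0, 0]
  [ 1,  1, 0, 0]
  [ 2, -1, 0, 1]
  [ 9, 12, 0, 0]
J_2(-1) ⊕ J_2(0)

The characteristic polynomial is
  det(x·I − A) = x^4 + 2*x^3 + x^2 = x^2*(x + 1)^2

Eigenvalues and multiplicities (the geometric multiplicity of λ is n − rank(A − λI), which equals the number of Jordan blocks for λ):
  λ = -1: algebraic multiplicity = 2, geometric multiplicity = 1
  λ = 0: algebraic multiplicity = 2, geometric multiplicity = 1

Determining the block sizes for each eigenvalue:
  λ = -1: one block (gm = 1), so the single block has size am = 2 → block sizes [2]
  λ = 0: one block (gm = 1), so the single block has size am = 2 → block sizes [2]

Assembling the blocks gives a Jordan form
J =
  [-1,  1, 0, 0]
  [ 0, -1, 0, 0]
  [ 0,  0, 0, 1]
  [ 0,  0, 0, 0]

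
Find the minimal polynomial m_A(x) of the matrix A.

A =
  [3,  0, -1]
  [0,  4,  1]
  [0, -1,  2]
x^3 - 9*x^2 + 27*x - 27

The characteristic polynomial is χ_A(x) = (x - 3)^3, so the eigenvalues are known. The minimal polynomial is
  m_A(x) = Π_λ (x − λ)^{k_λ}
where k_λ is the size of the *largest* Jordan block for λ (equivalently, the smallest k with (A − λI)^k v = 0 for every generalised eigenvector v of λ).

  λ = 3: largest Jordan block has size 3, contributing (x − 3)^3

So m_A(x) = (x - 3)^3 = x^3 - 9*x^2 + 27*x - 27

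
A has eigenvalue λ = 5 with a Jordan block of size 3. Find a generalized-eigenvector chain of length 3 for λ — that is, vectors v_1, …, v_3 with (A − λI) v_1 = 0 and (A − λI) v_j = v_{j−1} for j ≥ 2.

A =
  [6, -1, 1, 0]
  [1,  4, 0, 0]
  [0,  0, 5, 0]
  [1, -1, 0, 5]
A Jordan chain for λ = 5 of length 3:
v_1 = (1, 1, 0, 1)ᵀ
v_2 = (1, 0, 0, 0)ᵀ
v_3 = (0, 0, 1, 0)ᵀ

Let N = A − (5)·I. We want v_3 with N^3 v_3 = 0 but N^2 v_3 ≠ 0; then v_{j-1} := N · v_j for j = 3, …, 2.

Pick v_3 = (0, 0, 1, 0)ᵀ.
Then v_2 = N · v_3 = (1, 0, 0, 0)ᵀ.
Then v_1 = N · v_2 = (1, 1, 0, 1)ᵀ.

Sanity check: (A − (5)·I) v_1 = (0, 0, 0, 0)ᵀ = 0. ✓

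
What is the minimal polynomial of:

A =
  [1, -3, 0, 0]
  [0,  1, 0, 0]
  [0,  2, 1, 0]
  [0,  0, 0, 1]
x^2 - 2*x + 1

The characteristic polynomial is χ_A(x) = (x - 1)^4, so the eigenvalues are known. The minimal polynomial is
  m_A(x) = Π_λ (x − λ)^{k_λ}
where k_λ is the size of the *largest* Jordan block for λ (equivalently, the smallest k with (A − λI)^k v = 0 for every generalised eigenvector v of λ).

  λ = 1: largest Jordan block has size 2, contributing (x − 1)^2

So m_A(x) = (x - 1)^2 = x^2 - 2*x + 1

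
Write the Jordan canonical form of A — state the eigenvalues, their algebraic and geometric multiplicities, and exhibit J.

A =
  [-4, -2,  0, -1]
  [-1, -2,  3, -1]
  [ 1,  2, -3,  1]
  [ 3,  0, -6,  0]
J_2(-3) ⊕ J_1(-3) ⊕ J_1(0)

The characteristic polynomial is
  det(x·I − A) = x^4 + 9*x^3 + 27*x^2 + 27*x = x*(x + 3)^3

Eigenvalues and multiplicities (the geometric multiplicity of λ is n − rank(A − λI), which equals the number of Jordan blocks for λ):
  λ = -3: algebraic multiplicity = 3, geometric multiplicity = 2
  λ = 0: algebraic multiplicity = 1, geometric multiplicity = 1

Determining the block sizes for each eigenvalue:
  λ = -3: 2 blocks summing to 3 forces exactly one block of size 2 and the rest size 1 → block sizes [2, 1]
  λ = 0: one block (gm = 1), so the single block has size am = 1 → block sizes [1]

Assembling the blocks gives a Jordan form
J =
  [-3,  1,  0, 0]
  [ 0, -3,  0, 0]
  [ 0,  0, -3, 0]
  [ 0,  0,  0, 0]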